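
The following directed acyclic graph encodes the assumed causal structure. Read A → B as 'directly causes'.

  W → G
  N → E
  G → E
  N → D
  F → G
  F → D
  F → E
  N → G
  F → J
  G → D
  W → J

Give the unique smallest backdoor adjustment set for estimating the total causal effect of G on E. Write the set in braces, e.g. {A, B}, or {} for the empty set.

Variables eligible for adjustment (non-descendants of G, excluding G and E): {F, J, N, W}.
Backdoor paths from G to E:
  P1: G <- F -> E
  P2: G <- F -> D <- N -> E
  P3: G <- W -> J <- F -> E
  P4: G <- W -> J <- F -> D <- N -> E
  P5: G <- N -> E
  P6: G <- N -> D <- F -> E
The empty set is not sufficient: P1 (G <- F -> E) has no collider blocking it and no conditioned non-collider, so it is open.
Try {F, N}:
  P1: blocked at fork node F ∈ conditioning set.
  P2: blocked at fork node F ∈ conditioning set.
  P3: blocked at collider J (neither it nor any descendant is in the conditioning set).
  P4: blocked at collider J (neither it nor any descendant is in the conditioning set).
  P5: blocked at fork node N ∈ conditioning set.
  P6: blocked at fork node N ∈ conditioning set.
{F, N} contains no descendant of G and blocks every backdoor path.
Every element of {F, N} is needed (dropping F leaves P1 open; dropping N leaves P5 open), so no proper subset is valid.
Among all size-2 subsets of the eligible variables, only {F, N} blocks every backdoor path, so it is the unique smallest valid adjustment set.

{F, N}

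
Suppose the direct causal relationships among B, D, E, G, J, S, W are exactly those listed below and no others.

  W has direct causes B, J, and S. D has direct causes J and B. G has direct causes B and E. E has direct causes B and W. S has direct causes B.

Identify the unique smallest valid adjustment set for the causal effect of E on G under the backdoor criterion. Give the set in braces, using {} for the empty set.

Variables eligible for adjustment (non-descendants of E, excluding E and G): {B, D, J, S, W}.
Backdoor paths from E to G:
  P1: E <- B -> G
  P2: E <- W <- B -> G
  P3: E <- W <- S <- B -> G
  P4: E <- W <- J -> D <- B -> G
The empty set is not sufficient: P1 (E <- B -> G) has no collider blocking it and no conditioned non-collider, so it is open.
Try {B}:
  P1: blocked at fork node B ∈ conditioning set.
  P2: blocked at fork node B ∈ conditioning set.
  P3: blocked at fork node B ∈ conditioning set.
  P4: blocked at collider D (neither it nor any descendant is in the conditioning set).
{B} contains no descendant of E and blocks every backdoor path.
No other singleton works — e.g. {S} leaves P1 open — so {B} is the unique smallest valid adjustment set.

{B}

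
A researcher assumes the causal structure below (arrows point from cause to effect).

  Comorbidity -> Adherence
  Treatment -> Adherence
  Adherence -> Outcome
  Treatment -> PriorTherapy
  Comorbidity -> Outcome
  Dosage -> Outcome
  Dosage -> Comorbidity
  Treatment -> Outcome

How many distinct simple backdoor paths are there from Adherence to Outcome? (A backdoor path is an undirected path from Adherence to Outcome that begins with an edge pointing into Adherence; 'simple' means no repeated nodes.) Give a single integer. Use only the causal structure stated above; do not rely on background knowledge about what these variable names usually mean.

3

A backdoor path from Adherence to Outcome is any simple undirected path whose first edge points into Adherence (i.e. leaves Adherence via a parent).
Parents of Adherence: {Comorbidity, Treatment}.
Enumerating:
  P1: Adherence <- Treatment -> Outcome
  P2: Adherence <- Comorbidity <- Dosage -> Outcome
  P3: Adherence <- Comorbidity -> Outcome
That exhausts the simple backdoor paths. Count: 3.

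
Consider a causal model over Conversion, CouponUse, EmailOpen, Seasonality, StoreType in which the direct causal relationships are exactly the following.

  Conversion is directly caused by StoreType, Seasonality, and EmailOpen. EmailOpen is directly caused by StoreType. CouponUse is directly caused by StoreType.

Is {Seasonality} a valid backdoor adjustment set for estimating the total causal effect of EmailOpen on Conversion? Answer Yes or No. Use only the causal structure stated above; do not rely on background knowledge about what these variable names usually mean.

Backdoor paths from EmailOpen to Conversion (paths whose first edge points into EmailOpen):
  P1: EmailOpen <- StoreType -> Conversion
Condition 1 (no descendant of EmailOpen in the set): holds — descendants of EmailOpen are {Conversion}; none are in {Seasonality}.
Condition 2 (every backdoor path blocked by {Seasonality}):
  P1: open — no interior node is in the conditioning set.
{Seasonality} does not satisfy the backdoor criterion.

No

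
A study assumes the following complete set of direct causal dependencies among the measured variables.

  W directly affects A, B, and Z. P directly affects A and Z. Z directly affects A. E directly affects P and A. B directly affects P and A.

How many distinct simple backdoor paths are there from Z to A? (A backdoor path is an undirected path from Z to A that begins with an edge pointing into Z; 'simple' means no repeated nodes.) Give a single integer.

8

A backdoor path from Z to A is any simple undirected path whose first edge points into Z (i.e. leaves Z via a parent).
Parents of Z: {P, W}.
Enumerating:
  P1: Z <- W -> B -> P <- E -> A
  P2: Z <- W -> B -> P -> A
  P3: Z <- W -> B -> A
  P4: Z <- W -> A
  P5: Z <- P <- B <- W -> A
  P6: Z <- P <- B -> A
  P7: Z <- P <- E -> A
  P8: Z <- P -> A
That exhausts the simple backdoor paths. Count: 8.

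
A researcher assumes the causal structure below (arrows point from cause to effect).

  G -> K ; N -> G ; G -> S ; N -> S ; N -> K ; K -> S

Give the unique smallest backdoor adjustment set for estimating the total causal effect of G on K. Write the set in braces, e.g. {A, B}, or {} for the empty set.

Variables eligible for adjustment (non-descendants of G, excluding G and K): {N}.
Backdoor paths from G to K:
  P1: G <- N -> K
  P2: G <- N -> S <- K
The empty set is not sufficient: P1 (G <- N -> K) has no collider blocking it and no conditioned non-collider, so it is open.
Try {N}:
  P1: blocked at fork node N ∈ conditioning set.
  P2: blocked at fork node N ∈ conditioning set.
{N} contains no descendant of G and blocks every backdoor path.
{N} is the unique smallest valid adjustment set.

{N}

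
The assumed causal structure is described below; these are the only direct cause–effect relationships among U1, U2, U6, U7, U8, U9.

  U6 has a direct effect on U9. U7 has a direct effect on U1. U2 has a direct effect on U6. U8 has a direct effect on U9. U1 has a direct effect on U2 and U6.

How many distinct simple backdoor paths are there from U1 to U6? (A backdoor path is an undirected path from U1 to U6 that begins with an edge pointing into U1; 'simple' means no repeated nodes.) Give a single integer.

A backdoor path from U1 to U6 is any simple undirected path whose first edge points into U1 (i.e. leaves U1 via a parent).
Parents of U1: {U7}.
No simple path from any parent of U1 reaches U6 without revisiting U1, so there are no backdoor paths.

0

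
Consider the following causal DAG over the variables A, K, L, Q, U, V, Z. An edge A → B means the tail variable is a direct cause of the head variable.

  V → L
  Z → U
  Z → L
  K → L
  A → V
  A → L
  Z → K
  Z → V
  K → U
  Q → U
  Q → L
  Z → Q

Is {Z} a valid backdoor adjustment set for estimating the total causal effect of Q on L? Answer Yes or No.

Yes

Backdoor paths from Q to L (paths whose first edge points into Q):
  P1: Q <- Z -> K -> L
  P2: Q <- Z -> V <- A -> L
  P3: Q <- Z -> V -> L
  P4: Q <- Z -> L
  P5: Q <- Z -> U <- K -> L
Condition 1 (no descendant of Q in the set): holds — descendants of Q are {L, U}; none are in {Z}.
Condition 2 (every backdoor path blocked by {Z}):
  P1: blocked at fork node Z ∈ conditioning set.
  P2: blocked at fork node Z ∈ conditioning set.
  P3: blocked at fork node Z ∈ conditioning set.
  P4: blocked at fork node Z ∈ conditioning set.
  P5: blocked at fork node Z ∈ conditioning set.
{Z} satisfies the backdoor criterion.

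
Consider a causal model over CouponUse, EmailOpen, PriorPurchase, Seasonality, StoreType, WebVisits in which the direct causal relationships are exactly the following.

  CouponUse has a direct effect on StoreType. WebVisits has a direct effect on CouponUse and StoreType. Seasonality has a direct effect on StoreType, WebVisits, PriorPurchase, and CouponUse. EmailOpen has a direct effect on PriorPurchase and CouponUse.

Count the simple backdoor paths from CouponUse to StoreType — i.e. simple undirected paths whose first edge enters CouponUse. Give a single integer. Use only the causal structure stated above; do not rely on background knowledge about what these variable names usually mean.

A backdoor path from CouponUse to StoreType is any simple undirected path whose first edge points into CouponUse (i.e. leaves CouponUse via a parent).
Parents of CouponUse: {EmailOpen, Seasonality, WebVisits}.
Enumerating:
  P1: CouponUse <- Seasonality -> WebVisits -> StoreType
  P2: CouponUse <- Seasonality -> StoreType
  P3: CouponUse <- WebVisits <- Seasonality -> StoreType
  P4: CouponUse <- WebVisits -> StoreType
  P5: CouponUse <- EmailOpen -> PriorPurchase <- Seasonality -> WebVisits -> StoreType
  P6: CouponUse <- EmailOpen -> PriorPurchase <- Seasonality -> StoreType
That exhausts the simple backdoor paths. Count: 6.

6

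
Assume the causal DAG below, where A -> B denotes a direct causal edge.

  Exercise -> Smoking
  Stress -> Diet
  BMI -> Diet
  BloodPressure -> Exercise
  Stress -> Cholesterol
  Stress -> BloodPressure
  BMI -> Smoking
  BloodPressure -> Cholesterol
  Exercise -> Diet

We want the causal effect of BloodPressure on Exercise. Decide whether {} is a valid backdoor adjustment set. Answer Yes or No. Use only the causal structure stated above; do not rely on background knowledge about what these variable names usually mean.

Backdoor paths from BloodPressure to Exercise (paths whose first edge points into BloodPressure):
  P1: BloodPressure <- Stress -> Diet <- BMI -> Smoking <- Exercise
  P2: BloodPressure <- Stress -> Diet <- Exercise
Condition 1 (no descendant of BloodPressure in the set): holds — descendants of BloodPressure are {Cholesterol, Diet, Exercise, Smoking}; none are in {}.
Condition 2 (every backdoor path blocked by {}):
  P1: blocked at collider Diet (neither it nor any descendant is in the conditioning set).
  P2: blocked at collider Diet (neither it nor any descendant is in the conditioning set).
{} satisfies the backdoor criterion.

Yes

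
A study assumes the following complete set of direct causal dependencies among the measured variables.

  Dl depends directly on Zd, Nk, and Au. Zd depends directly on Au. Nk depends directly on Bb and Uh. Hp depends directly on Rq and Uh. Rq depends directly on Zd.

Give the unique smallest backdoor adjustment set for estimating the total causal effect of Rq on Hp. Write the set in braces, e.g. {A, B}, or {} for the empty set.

Variables eligible for adjustment (non-descendants of Rq, excluding Rq and Hp): {Au, Bb, Dl, Nk, Uh, Zd}.
Backdoor paths from Rq to Hp:
  P1: Rq <- Zd <- Au -> Dl <- Nk <- Uh -> Hp
  P2: Rq <- Zd -> Dl <- Nk <- Uh -> Hp
Each backdoor path contains an unconditioned collider, so every path is already blocked with the empty conditioning set:
  P1: blocked at collider Dl (neither it nor any descendant is in the conditioning set).
  P2: blocked at collider Dl (neither it nor any descendant is in the conditioning set).
The empty set is therefore the unique smallest valid set.

{}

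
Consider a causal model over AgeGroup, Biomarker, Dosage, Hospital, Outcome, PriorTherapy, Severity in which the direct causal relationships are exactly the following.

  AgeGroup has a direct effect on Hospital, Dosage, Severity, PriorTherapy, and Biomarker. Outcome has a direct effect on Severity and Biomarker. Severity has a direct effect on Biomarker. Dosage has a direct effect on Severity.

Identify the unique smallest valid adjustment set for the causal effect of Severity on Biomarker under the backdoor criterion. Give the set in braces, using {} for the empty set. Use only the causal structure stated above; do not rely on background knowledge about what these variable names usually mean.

{AgeGroup, Outcome}

Variables eligible for adjustment (non-descendants of Severity, excluding Severity and Biomarker): {AgeGroup, Dosage, Hospital, Outcome, PriorTherapy}.
Backdoor paths from Severity to Biomarker:
  P1: Severity <- Outcome -> Biomarker
  P2: Severity <- AgeGroup -> Biomarker
  P3: Severity <- Dosage <- AgeGroup -> Biomarker
The empty set is not sufficient: P1 (Severity <- Outcome -> Biomarker) has no collider blocking it and no conditioned non-collider, so it is open.
Try {AgeGroup, Outcome}:
  P1: blocked at fork node Outcome ∈ conditioning set.
  P2: blocked at fork node AgeGroup ∈ conditioning set.
  P3: blocked at fork node AgeGroup ∈ conditioning set.
{AgeGroup, Outcome} contains no descendant of Severity and blocks every backdoor path.
Every element of {AgeGroup, Outcome} is needed (dropping AgeGroup leaves P2 open; dropping Outcome leaves P1 open), so no proper subset is valid.
Among all size-2 subsets of the eligible variables, only {AgeGroup, Outcome} blocks every backdoor path, so it is the unique smallest valid adjustment set.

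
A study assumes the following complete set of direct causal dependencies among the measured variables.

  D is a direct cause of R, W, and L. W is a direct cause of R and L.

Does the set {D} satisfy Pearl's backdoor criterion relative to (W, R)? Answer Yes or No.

Yes

Backdoor paths from W to R (paths whose first edge points into W):
  P1: W <- D -> R
Condition 1 (no descendant of W in the set): holds — descendants of W are {L, R}; none are in {D}.
Condition 2 (every backdoor path blocked by {D}):
  P1: blocked at fork node D ∈ conditioning set.
{D} satisfies the backdoor criterion.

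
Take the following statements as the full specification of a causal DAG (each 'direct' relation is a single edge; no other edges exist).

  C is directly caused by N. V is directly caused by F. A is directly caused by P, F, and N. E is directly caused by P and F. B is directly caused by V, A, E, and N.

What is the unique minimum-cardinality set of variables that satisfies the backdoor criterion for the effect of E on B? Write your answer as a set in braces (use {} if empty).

Variables eligible for adjustment (non-descendants of E, excluding E and B): {A, C, F, N, P, V}.
Backdoor paths from E to B:
  P1: E <- F -> A <- N -> B
  P2: E <- F -> A -> B
  P3: E <- F -> V -> B
  P4: E <- P -> A <- F -> V -> B
  P5: E <- P -> A <- N -> B
  P6: E <- P -> A -> B
The empty set is not sufficient: P2 (E <- F -> A -> B) has no collider blocking it and no conditioned non-collider, so it is open.
Try {F, P}:
  P1: blocked at fork node F ∈ conditioning set.
  P2: blocked at fork node F ∈ conditioning set.
  P3: blocked at fork node F ∈ conditioning set.
  P4: blocked at fork node P ∈ conditioning set.
  P5: blocked at fork node P ∈ conditioning set.
  P6: blocked at fork node P ∈ conditioning set.
{F, P} contains no descendant of E and blocks every backdoor path.
Every element of {F, P} is needed (dropping F leaves P2 open; dropping P leaves P6 open), so no proper subset is valid.
Among all size-2 subsets of the eligible variables, only {F, P} blocks every backdoor path, so it is the unique smallest valid adjustment set.

{F, P}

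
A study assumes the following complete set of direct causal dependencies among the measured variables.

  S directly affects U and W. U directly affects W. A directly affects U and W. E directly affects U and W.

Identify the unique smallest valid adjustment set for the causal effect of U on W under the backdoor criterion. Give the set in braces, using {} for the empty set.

Variables eligible for adjustment (non-descendants of U, excluding U and W): {A, E, S}.
Backdoor paths from U to W:
  P1: U <- A -> W
  P2: U <- S -> W
  P3: U <- E -> W
The empty set is not sufficient: P1 (U <- A -> W) has no collider blocking it and no conditioned non-collider, so it is open.
Try {A, E, S}:
  P1: blocked at fork node A ∈ conditioning set.
  P2: blocked at fork node S ∈ conditioning set.
  P3: blocked at fork node E ∈ conditioning set.
{A, E, S} contains no descendant of U and blocks every backdoor path.
Every element of {A, E, S} is needed (dropping A leaves P1 open; dropping E leaves P3 open; dropping S leaves P2 open), so no proper subset is valid.
Among all size-3 subsets of the eligible variables, only {A, E, S} blocks every backdoor path, so it is the unique smallest valid adjustment set.

{A, E, S}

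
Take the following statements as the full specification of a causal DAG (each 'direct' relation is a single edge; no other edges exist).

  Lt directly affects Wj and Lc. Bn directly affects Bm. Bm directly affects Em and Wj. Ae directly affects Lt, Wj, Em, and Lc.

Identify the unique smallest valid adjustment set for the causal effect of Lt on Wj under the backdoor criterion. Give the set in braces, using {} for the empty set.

{Ae}

Variables eligible for adjustment (non-descendants of Lt, excluding Lt and Wj): {Ae, Bm, Bn, Em}.
Backdoor paths from Lt to Wj:
  P1: Lt <- Ae -> Em <- Bm -> Wj
  P2: Lt <- Ae -> Wj
The empty set is not sufficient: P2 (Lt <- Ae -> Wj) has no collider blocking it and no conditioned non-collider, so it is open.
Try {Ae}:
  P1: blocked at fork node Ae ∈ conditioning set.
  P2: blocked at fork node Ae ∈ conditioning set.
{Ae} contains no descendant of Lt and blocks every backdoor path.
No other singleton works — e.g. {Bn} leaves P2 open — so {Ae} is the unique smallest valid adjustment set.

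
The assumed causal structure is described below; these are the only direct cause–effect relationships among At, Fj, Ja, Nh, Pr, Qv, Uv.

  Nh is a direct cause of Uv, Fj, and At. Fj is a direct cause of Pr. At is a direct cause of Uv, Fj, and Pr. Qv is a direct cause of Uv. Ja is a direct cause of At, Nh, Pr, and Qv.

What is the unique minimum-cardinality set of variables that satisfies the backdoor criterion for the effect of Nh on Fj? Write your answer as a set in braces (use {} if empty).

Variables eligible for adjustment (non-descendants of Nh, excluding Nh and Fj): {Ja, Qv}.
Backdoor paths from Nh to Fj:
  P1: Nh <- Ja -> Qv -> Uv <- At -> Fj
  P2: Nh <- Ja -> Qv -> Uv <- At -> Pr <- Fj
  P3: Nh <- Ja -> At -> Fj
  P4: Nh <- Ja -> At -> Pr <- Fj
  P5: Nh <- Ja -> Pr <- At -> Fj
  P6: Nh <- Ja -> Pr <- Fj
The empty set is not sufficient: P3 (Nh <- Ja -> At -> Fj) has no collider blocking it and no conditioned non-collider, so it is open.
Try {Ja}:
  P1: blocked at fork node Ja ∈ conditioning set.
  P2: blocked at fork node Ja ∈ conditioning set.
  P3: blocked at fork node Ja ∈ conditioning set.
  P4: blocked at fork node Ja ∈ conditioning set.
  P5: blocked at fork node Ja ∈ conditioning set.
  P6: blocked at fork node Ja ∈ conditioning set.
{Ja} contains no descendant of Nh and blocks every backdoor path.
No other singleton works — e.g. {Qv} leaves P3 open — so {Ja} is the unique smallest valid adjustment set.

{Ja}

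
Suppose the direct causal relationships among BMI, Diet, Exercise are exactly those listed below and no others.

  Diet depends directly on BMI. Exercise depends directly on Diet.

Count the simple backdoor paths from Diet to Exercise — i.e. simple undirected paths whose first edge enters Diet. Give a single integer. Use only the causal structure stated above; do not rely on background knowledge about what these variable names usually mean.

0

A backdoor path from Diet to Exercise is any simple undirected path whose first edge points into Diet (i.e. leaves Diet via a parent).
Parents of Diet: {BMI}.
No simple path from any parent of Diet reaches Exercise without revisiting Diet, so there are no backdoor paths.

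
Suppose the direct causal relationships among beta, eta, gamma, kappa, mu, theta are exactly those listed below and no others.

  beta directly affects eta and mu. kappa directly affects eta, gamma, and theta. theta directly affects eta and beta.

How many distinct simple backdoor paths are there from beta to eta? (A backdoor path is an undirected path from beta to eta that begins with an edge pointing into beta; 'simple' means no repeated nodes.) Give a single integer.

2

A backdoor path from beta to eta is any simple undirected path whose first edge points into beta (i.e. leaves beta via a parent).
Parents of beta: {theta}.
Enumerating:
  P1: beta <- theta <- kappa -> eta
  P2: beta <- theta -> eta
That exhausts the simple backdoor paths. Count: 2.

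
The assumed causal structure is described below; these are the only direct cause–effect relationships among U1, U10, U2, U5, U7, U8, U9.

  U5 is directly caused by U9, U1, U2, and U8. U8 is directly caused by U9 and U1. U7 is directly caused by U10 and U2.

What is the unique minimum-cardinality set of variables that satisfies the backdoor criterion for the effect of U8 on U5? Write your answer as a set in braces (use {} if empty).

{U1, U9}

Variables eligible for adjustment (non-descendants of U8, excluding U8 and U5): {U1, U10, U2, U7, U9}.
Backdoor paths from U8 to U5:
  P1: U8 <- U9 -> U5
  P2: U8 <- U1 -> U5
The empty set is not sufficient: P1 (U8 <- U9 -> U5) has no collider blocking it and no conditioned non-collider, so it is open.
Try {U1, U9}:
  P1: blocked at fork node U9 ∈ conditioning set.
  P2: blocked at fork node U1 ∈ conditioning set.
{U1, U9} contains no descendant of U8 and blocks every backdoor path.
Every element of {U1, U9} is needed (dropping U1 leaves P2 open; dropping U9 leaves P1 open), so no proper subset is valid.
Among all size-2 subsets of the eligible variables, only {U1, U9} blocks every backdoor path, so it is the unique smallest valid adjustment set.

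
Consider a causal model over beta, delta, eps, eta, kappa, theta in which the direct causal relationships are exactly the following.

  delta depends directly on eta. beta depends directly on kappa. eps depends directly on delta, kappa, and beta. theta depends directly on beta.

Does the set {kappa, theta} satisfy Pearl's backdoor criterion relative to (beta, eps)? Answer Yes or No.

Backdoor paths from beta to eps (paths whose first edge points into beta):
  P1: beta <- kappa -> eps
Condition 1 (no descendant of beta in the set): FAILS — theta is a descendant of beta.
Condition 2 (every backdoor path blocked by {kappa, theta}):
  P1: blocked at fork node kappa ∈ conditioning set.
{kappa, theta} does not satisfy the backdoor criterion.

No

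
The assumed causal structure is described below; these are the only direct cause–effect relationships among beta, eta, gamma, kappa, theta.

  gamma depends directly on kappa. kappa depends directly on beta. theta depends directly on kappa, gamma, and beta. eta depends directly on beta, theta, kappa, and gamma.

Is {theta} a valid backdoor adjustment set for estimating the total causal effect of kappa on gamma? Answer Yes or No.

No

Backdoor paths from kappa to gamma (paths whose first edge points into kappa):
  P1: kappa <- beta -> theta <- gamma
  P2: kappa <- beta -> theta -> eta <- gamma
  P3: kappa <- beta -> eta <- gamma
  P4: kappa <- beta -> eta <- theta <- gamma
Condition 1 (no descendant of kappa in the set): FAILS — theta is a descendant of kappa.
Condition 2 (every backdoor path blocked by {theta}):
  P1: open — collider(s) theta are conditioned on (or have a conditioned descendant) and no non-collider on the path is in the set.
  P2: blocked at chain node theta ∈ conditioning set.
  P3: blocked at collider eta (neither it nor any descendant is in the conditioning set).
  P4: blocked at collider eta (neither it nor any descendant is in the conditioning set).
{theta} does not satisfy the backdoor criterion.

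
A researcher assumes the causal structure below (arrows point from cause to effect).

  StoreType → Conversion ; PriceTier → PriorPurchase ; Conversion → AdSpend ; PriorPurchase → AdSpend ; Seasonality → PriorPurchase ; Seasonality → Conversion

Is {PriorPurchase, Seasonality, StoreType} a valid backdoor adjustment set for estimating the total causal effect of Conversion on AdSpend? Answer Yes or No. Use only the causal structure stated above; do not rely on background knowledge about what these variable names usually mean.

Backdoor paths from Conversion to AdSpend (paths whose first edge points into Conversion):
  P1: Conversion <- Seasonality -> PriorPurchase -> AdSpend
Condition 1 (no descendant of Conversion in the set): holds — descendants of Conversion are {AdSpend}; none are in {PriorPurchase, Seasonality, StoreType}.
Condition 2 (every backdoor path blocked by {PriorPurchase, Seasonality, StoreType}):
  P1: blocked at fork node Seasonality ∈ conditioning set.
{PriorPurchase, Seasonality, StoreType} satisfies the backdoor criterion.

Yes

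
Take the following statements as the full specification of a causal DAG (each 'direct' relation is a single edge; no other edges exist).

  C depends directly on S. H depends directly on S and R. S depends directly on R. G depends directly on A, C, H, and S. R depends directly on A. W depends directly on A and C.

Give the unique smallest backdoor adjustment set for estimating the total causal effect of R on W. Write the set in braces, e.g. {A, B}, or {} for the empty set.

Variables eligible for adjustment (non-descendants of R, excluding R and W): {A}.
Backdoor paths from R to W:
  P1: R <- A -> W
  P2: R <- A -> G <- S -> C -> W
  P3: R <- A -> G <- H <- S -> C -> W
  P4: R <- A -> G <- C -> W
The empty set is not sufficient: P1 (R <- A -> W) has no collider blocking it and no conditioned non-collider, so it is open.
Try {A}:
  P1: blocked at fork node A ∈ conditioning set.
  P2: blocked at fork node A ∈ conditioning set.
  P3: blocked at fork node A ∈ conditioning set.
  P4: blocked at fork node A ∈ conditioning set.
{A} contains no descendant of R and blocks every backdoor path.
{A} is the unique smallest valid adjustment set.

{A}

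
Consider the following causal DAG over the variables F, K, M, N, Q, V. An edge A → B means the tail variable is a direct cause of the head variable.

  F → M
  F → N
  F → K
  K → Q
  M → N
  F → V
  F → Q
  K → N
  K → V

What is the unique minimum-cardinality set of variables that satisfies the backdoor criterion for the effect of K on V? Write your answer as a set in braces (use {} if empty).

{F}

Variables eligible for adjustment (non-descendants of K, excluding K and V): {F, M}.
Backdoor paths from K to V:
  P1: K <- F -> V
The empty set is not sufficient: P1 (K <- F -> V) has no collider blocking it and no conditioned non-collider, so it is open.
Try {F}:
  P1: blocked at fork node F ∈ conditioning set.
{F} contains no descendant of K and blocks every backdoor path.
No other singleton works — e.g. {M} leaves P1 open — so {F} is the unique smallest valid adjustment set.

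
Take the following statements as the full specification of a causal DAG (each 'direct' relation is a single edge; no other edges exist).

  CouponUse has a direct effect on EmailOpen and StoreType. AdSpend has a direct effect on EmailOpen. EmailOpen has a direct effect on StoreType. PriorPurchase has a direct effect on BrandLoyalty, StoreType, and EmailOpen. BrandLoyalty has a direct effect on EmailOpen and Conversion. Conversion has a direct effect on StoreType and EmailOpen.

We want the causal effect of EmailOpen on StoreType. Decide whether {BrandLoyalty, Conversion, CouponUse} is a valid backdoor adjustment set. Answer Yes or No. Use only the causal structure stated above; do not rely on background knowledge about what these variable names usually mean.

No

Backdoor paths from EmailOpen to StoreType (paths whose first edge points into EmailOpen):
  P1: EmailOpen <- PriorPurchase -> BrandLoyalty -> Conversion -> StoreType
  P2: EmailOpen <- PriorPurchase -> StoreType
  P3: EmailOpen <- BrandLoyalty <- PriorPurchase -> StoreType
  P4: EmailOpen <- BrandLoyalty -> Conversion -> StoreType
  P5: EmailOpen <- CouponUse -> StoreType
  P6: EmailOpen <- Conversion <- BrandLoyalty <- PriorPurchase -> StoreType
  P7: EmailOpen <- Conversion -> StoreType
Condition 1 (no descendant of EmailOpen in the set): holds — descendants of EmailOpen are {StoreType}; none are in {BrandLoyalty, Conversion, CouponUse}.
Condition 2 (every backdoor path blocked by {BrandLoyalty, Conversion, CouponUse}):
  P1: blocked at chain node BrandLoyalty ∈ conditioning set.
  P2: open — no interior node is in the conditioning set.
  P3: blocked at chain node BrandLoyalty ∈ conditioning set.
  P4: blocked at fork node BrandLoyalty ∈ conditioning set.
  P5: blocked at fork node CouponUse ∈ conditioning set.
  P6: blocked at chain node Conversion ∈ conditioning set.
  P7: blocked at fork node Conversion ∈ conditioning set.
{BrandLoyalty, Conversion, CouponUse} does not satisfy the backdoor criterion.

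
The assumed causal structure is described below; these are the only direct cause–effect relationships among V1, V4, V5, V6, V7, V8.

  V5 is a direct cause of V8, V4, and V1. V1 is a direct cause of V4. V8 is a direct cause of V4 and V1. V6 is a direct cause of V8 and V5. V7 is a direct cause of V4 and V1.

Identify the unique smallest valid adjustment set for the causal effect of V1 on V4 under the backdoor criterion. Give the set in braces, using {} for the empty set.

Variables eligible for adjustment (non-descendants of V1, excluding V1 and V4): {V5, V6, V7, V8}.
Backdoor paths from V1 to V4:
  P1: V1 <- V5 <- V6 -> V8 -> V4
  P2: V1 <- V5 -> V8 -> V4
  P3: V1 <- V5 -> V4
  P4: V1 <- V8 <- V6 -> V5 -> V4
  P5: V1 <- V8 <- V5 -> V4
  P6: V1 <- V8 -> V4
  P7: V1 <- V7 -> V4
The empty set is not sufficient: P1 (V1 <- V5 <- V6 -> V8 -> V4) has no collider blocking it and no conditioned non-collider, so it is open.
Try {V5, V7, V8}:
  P1: blocked at chain node V5 ∈ conditioning set.
  P2: blocked at fork node V5 ∈ conditioning set.
  P3: blocked at fork node V5 ∈ conditioning set.
  P4: blocked at chain node V8 ∈ conditioning set.
  P5: blocked at chain node V8 ∈ conditioning set.
  P6: blocked at fork node V8 ∈ conditioning set.
  P7: blocked at fork node V7 ∈ conditioning set.
{V5, V7, V8} contains no descendant of V1 and blocks every backdoor path.
Every element of {V5, V7, V8} is needed (dropping V5 leaves P3 open; dropping V7 leaves P7 open; dropping V8 leaves P6 open), so no proper subset is valid.
Among all size-3 subsets of the eligible variables, only {V5, V7, V8} blocks every backdoor path, so it is the unique smallest valid adjustment set.

{V5, V7, V8}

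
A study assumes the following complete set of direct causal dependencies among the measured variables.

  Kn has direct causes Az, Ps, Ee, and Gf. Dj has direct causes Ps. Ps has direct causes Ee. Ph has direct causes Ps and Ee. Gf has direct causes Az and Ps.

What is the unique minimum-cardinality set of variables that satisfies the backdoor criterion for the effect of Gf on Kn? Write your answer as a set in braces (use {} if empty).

{Az, Ps}

Variables eligible for adjustment (non-descendants of Gf, excluding Gf and Kn): {Az, Dj, Ee, Ph, Ps}.
Backdoor paths from Gf to Kn:
  P1: Gf <- Ps <- Ee -> Kn
  P2: Gf <- Ps -> Ph <- Ee -> Kn
  P3: Gf <- Ps -> Kn
  P4: Gf <- Az -> Kn
The empty set is not sufficient: P1 (Gf <- Ps <- Ee -> Kn) has no collider blocking it and no conditioned non-collider, so it is open.
Try {Az, Ps}:
  P1: blocked at chain node Ps ∈ conditioning set.
  P2: blocked at fork node Ps ∈ conditioning set.
  P3: blocked at fork node Ps ∈ conditioning set.
  P4: blocked at fork node Az ∈ conditioning set.
{Az, Ps} contains no descendant of Gf and blocks every backdoor path.
Every element of {Az, Ps} is needed (dropping Az leaves P4 open; dropping Ps leaves P1 open), so no proper subset is valid.
Among all size-2 subsets of the eligible variables, only {Az, Ps} blocks every backdoor path, so it is the unique smallest valid adjustment set.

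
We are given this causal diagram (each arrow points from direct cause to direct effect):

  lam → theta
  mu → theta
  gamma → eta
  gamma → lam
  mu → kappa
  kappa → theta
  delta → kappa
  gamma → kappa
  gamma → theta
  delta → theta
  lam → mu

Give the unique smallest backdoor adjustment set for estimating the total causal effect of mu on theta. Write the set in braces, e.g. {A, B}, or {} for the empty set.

Variables eligible for adjustment (non-descendants of mu, excluding mu and theta): {delta, eta, gamma, lam}.
Backdoor paths from mu to theta:
  P1: mu <- lam <- gamma -> kappa <- delta -> theta
  P2: mu <- lam <- gamma -> kappa -> theta
  P3: mu <- lam <- gamma -> theta
  P4: mu <- lam -> theta
The empty set is not sufficient: P2 (mu <- lam <- gamma -> kappa -> theta) has no collider blocking it and no conditioned non-collider, so it is open.
Try {lam}:
  P1: blocked at chain node lam ∈ conditioning set.
  P2: blocked at chain node lam ∈ conditioning set.
  P3: blocked at chain node lam ∈ conditioning set.
  P4: blocked at fork node lam ∈ conditioning set.
{lam} contains no descendant of mu and blocks every backdoor path.
No other singleton works — e.g. {delta} leaves P2 open — so {lam} is the unique smallest valid adjustment set.

{lam}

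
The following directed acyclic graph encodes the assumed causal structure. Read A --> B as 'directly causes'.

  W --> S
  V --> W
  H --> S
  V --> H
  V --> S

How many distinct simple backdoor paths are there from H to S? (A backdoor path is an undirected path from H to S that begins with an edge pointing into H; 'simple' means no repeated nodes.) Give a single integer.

A backdoor path from H to S is any simple undirected path whose first edge points into H (i.e. leaves H via a parent).
Parents of H: {V}.
Enumerating:
  P1: H <- V -> W -> S
  P2: H <- V -> S
That exhausts the simple backdoor paths. Count: 2.

2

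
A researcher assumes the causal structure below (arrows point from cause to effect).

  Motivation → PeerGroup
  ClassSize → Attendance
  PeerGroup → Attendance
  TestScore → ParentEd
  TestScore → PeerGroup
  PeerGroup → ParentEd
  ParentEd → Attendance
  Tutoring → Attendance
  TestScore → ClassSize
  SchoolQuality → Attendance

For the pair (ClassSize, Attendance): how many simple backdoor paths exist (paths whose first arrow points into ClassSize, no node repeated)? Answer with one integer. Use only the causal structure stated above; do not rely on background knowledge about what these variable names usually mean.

4

A backdoor path from ClassSize to Attendance is any simple undirected path whose first edge points into ClassSize (i.e. leaves ClassSize via a parent).
Parents of ClassSize: {TestScore}.
Enumerating:
  P1: ClassSize <- TestScore -> PeerGroup -> ParentEd -> Attendance
  P2: ClassSize <- TestScore -> PeerGroup -> Attendance
  P3: ClassSize <- TestScore -> ParentEd <- PeerGroup -> Attendance
  P4: ClassSize <- TestScore -> ParentEd -> Attendance
That exhausts the simple backdoor paths. Count: 4.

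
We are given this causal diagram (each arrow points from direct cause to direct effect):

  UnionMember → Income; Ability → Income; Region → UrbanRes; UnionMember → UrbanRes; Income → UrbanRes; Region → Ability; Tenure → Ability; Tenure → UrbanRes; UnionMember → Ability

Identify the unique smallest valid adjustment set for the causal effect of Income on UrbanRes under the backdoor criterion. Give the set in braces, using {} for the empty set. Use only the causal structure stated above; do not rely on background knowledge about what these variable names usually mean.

{Ability, UnionMember}

Variables eligible for adjustment (non-descendants of Income, excluding Income and UrbanRes): {Ability, Region, Tenure, UnionMember}.
Backdoor paths from Income to UrbanRes:
  P1: Income <- UnionMember -> Ability <- Tenure -> UrbanRes
  P2: Income <- UnionMember -> Ability <- Region -> UrbanRes
  P3: Income <- UnionMember -> UrbanRes
  P4: Income <- Ability <- UnionMember -> UrbanRes
  P5: Income <- Ability <- Tenure -> UrbanRes
  P6: Income <- Ability <- Region -> UrbanRes
The empty set is not sufficient: P3 (Income <- UnionMember -> UrbanRes) has no collider blocking it and no conditioned non-collider, so it is open.
Try {Ability, UnionMember}:
  P1: blocked at fork node UnionMember ∈ conditioning set.
  P2: blocked at fork node UnionMember ∈ conditioning set.
  P3: blocked at fork node UnionMember ∈ conditioning set.
  P4: blocked at chain node Ability ∈ conditioning set.
  P5: blocked at chain node Ability ∈ conditioning set.
  P6: blocked at chain node Ability ∈ conditioning set.
{Ability, UnionMember} contains no descendant of Income and blocks every backdoor path.
Every element of {Ability, UnionMember} is needed (dropping Ability leaves P5 open; dropping UnionMember leaves P1 open), so no proper subset is valid.
Among all size-2 subsets of the eligible variables, only {Ability, UnionMember} blocks every backdoor path, so it is the unique smallest valid adjustment set.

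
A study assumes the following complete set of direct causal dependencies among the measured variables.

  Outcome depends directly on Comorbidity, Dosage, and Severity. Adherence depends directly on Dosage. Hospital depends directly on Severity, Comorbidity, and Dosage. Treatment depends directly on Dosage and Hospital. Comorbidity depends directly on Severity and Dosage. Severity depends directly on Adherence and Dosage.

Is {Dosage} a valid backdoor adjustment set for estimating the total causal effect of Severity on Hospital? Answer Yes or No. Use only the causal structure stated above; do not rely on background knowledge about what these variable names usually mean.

Backdoor paths from Severity to Hospital (paths whose first edge points into Severity):
  P1: Severity <- Dosage -> Comorbidity -> Hospital
  P2: Severity <- Dosage -> Outcome <- Comorbidity -> Hospital
  P3: Severity <- Dosage -> Hospital
  P4: Severity <- Dosage -> Treatment <- Hospital
  P5: Severity <- Adherence <- Dosage -> Comorbidity -> Hospital
  P6: Severity <- Adherence <- Dosage -> Outcome <- Comorbidity -> Hospital
  P7: Severity <- Adherence <- Dosage -> Hospital
  P8: Severity <- Adherence <- Dosage -> Treatment <- Hospital
Condition 1 (no descendant of Severity in the set): holds — descendants of Severity are {Comorbidity, Hospital, Outcome, Treatment}; none are in {Dosage}.
Condition 2 (every backdoor path blocked by {Dosage}):
  P1: blocked at fork node Dosage ∈ conditioning set.
  P2: blocked at fork node Dosage ∈ conditioning set.
  P3: blocked at fork node Dosage ∈ conditioning set.
  P4: blocked at fork node Dosage ∈ conditioning set.
  P5: blocked at fork node Dosage ∈ conditioning set.
  P6: blocked at fork node Dosage ∈ conditioning set.
  P7: blocked at fork node Dosage ∈ conditioning set.
  P8: blocked at fork node Dosage ∈ conditioning set.
{Dosage} satisfies the backdoor criterion.

Yes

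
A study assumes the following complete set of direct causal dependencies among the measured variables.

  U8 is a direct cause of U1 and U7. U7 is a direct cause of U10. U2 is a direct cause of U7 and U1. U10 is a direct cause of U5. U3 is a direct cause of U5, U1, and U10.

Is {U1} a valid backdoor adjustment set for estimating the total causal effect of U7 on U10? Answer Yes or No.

No

Backdoor paths from U7 to U10 (paths whose first edge points into U7):
  P1: U7 <- U8 -> U1 <- U3 -> U10
  P2: U7 <- U8 -> U1 <- U3 -> U5 <- U10
  P3: U7 <- U2 -> U1 <- U3 -> U10
  P4: U7 <- U2 -> U1 <- U3 -> U5 <- U10
Condition 1 (no descendant of U7 in the set): holds — descendants of U7 are {U10, U5}; none are in {U1}.
Condition 2 (every backdoor path blocked by {U1}):
  P1: open — collider(s) U1 are conditioned on (or have a conditioned descendant) and no non-collider on the path is in the set.
  P2: blocked at collider U5 (neither it nor any descendant is in the conditioning set).
  P3: open — collider(s) U1 are conditioned on (or have a conditioned descendant) and no non-collider on the path is in the set.
  P4: blocked at collider U5 (neither it nor any descendant is in the conditioning set).
{U1} does not satisfy the backdoor criterion.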